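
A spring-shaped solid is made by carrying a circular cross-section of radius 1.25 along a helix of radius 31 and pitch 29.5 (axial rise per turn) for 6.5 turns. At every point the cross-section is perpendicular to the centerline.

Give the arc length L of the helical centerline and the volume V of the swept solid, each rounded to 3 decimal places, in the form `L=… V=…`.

2πR = 2π·31 = 194.778745
per-turn = √(194.778745² + 29.5²) = √(37938.7593 + 870.25) = √38809.0093 = 197.000024
L = 6.5 × 197.000024 = 1280.500154
V = π·1.25² × L = 4.908739 × 1280.500154 = 6285.640431

L=1280.500 V=6285.640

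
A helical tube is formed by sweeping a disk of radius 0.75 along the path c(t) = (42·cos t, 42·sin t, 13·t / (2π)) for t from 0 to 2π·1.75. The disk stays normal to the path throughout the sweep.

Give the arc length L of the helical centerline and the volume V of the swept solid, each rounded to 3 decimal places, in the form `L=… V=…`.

2πR = 2π·42 = 263.893783
per-turn = √(263.893783² + 13²) = √(69639.9287 + 169) = √69808.9287 = 264.213793
L = 1.75 × 264.213793 = 462.374139
V = π·0.75² × L = 1.767146 × 462.374139 = 817.082548

L=462.374 V=817.083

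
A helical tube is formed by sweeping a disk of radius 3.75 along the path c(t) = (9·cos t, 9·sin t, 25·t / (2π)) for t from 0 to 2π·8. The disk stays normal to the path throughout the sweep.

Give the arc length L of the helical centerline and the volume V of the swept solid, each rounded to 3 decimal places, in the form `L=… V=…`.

2πR = 2π·9 = 56.548668
per-turn = √(56.548668² + 25²) = √(3197.7518 + 625) = √3822.7518 = 61.828406
L = 8 × 61.828406 = 494.627250
V = π·3.75² × L = 44.178647 × 494.627250 = 21851.962540

L=494.627 V=21851.963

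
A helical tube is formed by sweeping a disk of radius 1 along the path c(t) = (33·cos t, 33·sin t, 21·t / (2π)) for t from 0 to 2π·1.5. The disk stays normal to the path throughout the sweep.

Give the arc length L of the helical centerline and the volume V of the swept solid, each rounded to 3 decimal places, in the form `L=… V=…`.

L=312.609 V=982.089

2πR = 2π·33 = 207.345115
per-turn = √(207.345115² + 21²) = √(42991.9968 + 441) = √43432.9968 = 208.405846
L = 1.5 × 208.405846 = 312.608769
V = π·1² × L = 3.141593 × 312.608769 = 982.089414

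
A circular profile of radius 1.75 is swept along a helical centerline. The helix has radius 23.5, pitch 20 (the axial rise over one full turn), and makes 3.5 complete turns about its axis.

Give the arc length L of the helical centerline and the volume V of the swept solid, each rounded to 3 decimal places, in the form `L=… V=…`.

L=521.511 V=5017.526

2πR = 2π·23.5 = 147.654855
per-turn = √(147.654855² + 20²) = √(21801.9561 + 400) = √22201.9561 = 149.003208
L = 3.5 × 149.003208 = 521.511229
V = π·1.75² × L = 9.621128 × 521.511229 = 5017.526033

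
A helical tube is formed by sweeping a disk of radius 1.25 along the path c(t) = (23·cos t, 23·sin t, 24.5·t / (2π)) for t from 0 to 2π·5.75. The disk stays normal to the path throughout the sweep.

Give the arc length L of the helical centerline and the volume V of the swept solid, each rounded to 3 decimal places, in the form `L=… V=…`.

L=842.808 V=4137.125

2πR = 2π·23 = 144.513262
per-turn = √(144.513262² + 24.5²) = √(20884.0829 + 600.25) = √21484.3329 = 146.575349
L = 5.75 × 146.575349 = 842.808256
V = π·1.25² × L = 4.908739 × 842.808256 = 4137.125354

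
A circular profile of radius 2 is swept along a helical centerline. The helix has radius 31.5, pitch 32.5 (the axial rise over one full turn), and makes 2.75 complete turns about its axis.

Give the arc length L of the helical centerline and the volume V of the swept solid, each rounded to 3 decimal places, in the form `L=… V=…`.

2πR = 2π·31.5 = 197.920337
per-turn = √(197.920337² + 32.5²) = √(39172.4599 + 1056.25) = √40228.7099 = 200.570960
L = 2.75 × 200.570960 = 551.570139
V = π·2² × L = 12.566371 × 551.570139 = 6931.234788

L=551.570 V=6931.235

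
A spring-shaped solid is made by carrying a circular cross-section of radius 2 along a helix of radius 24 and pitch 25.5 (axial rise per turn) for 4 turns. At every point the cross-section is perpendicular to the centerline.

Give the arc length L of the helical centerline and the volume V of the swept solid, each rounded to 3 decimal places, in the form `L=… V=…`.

2πR = 2π·24 = 150.796447
per-turn = √(150.796447² + 25.5²) = √(22739.5685 + 650.25) = √23389.8185 = 152.937303
L = 4 × 152.937303 = 611.749211
V = π·2² × L = 12.566371 × 611.749211 = 7687.467303

L=611.749 V=7687.467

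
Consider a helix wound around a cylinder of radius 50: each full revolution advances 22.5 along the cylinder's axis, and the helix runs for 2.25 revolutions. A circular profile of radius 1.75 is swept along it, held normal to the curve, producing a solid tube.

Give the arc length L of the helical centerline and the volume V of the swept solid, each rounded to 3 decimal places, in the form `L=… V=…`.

2πR = 2π·50 = 314.159265
per-turn = √(314.159265² + 22.5²) = √(98696.0440 + 506.25) = √99202.2940 = 314.963957
L = 2.25 × 314.963957 = 708.668903
V = π·1.75² × L = 9.621128 × 708.668903 = 6818.193868

L=708.669 V=6818.194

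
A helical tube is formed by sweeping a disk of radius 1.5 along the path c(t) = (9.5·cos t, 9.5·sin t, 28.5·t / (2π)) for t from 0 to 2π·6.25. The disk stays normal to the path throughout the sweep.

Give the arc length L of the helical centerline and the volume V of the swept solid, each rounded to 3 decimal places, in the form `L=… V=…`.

L=413.407 V=2922.202

2πR = 2π·9.5 = 59.690260
per-turn = √(59.690260² + 28.5²) = √(3562.9272 + 812.25) = √4375.1772 = 66.145122
L = 6.25 × 66.145122 = 413.407014
V = π·1.5² × L = 7.068583 × 413.407014 = 2922.201983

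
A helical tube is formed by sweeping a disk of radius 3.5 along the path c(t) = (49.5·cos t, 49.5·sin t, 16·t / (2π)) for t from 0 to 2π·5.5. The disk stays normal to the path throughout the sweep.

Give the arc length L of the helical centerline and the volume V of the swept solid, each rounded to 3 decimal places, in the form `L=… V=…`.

2πR = 2π·49.5 = 311.017673
per-turn = √(311.017673² + 16²) = √(96731.9927 + 256) = √96987.9927 = 311.428953
L = 5.5 × 311.428953 = 1712.859241
V = π·3.5² × L = 38.484510 × 1712.859241 = 65918.548608

L=1712.859 V=65918.549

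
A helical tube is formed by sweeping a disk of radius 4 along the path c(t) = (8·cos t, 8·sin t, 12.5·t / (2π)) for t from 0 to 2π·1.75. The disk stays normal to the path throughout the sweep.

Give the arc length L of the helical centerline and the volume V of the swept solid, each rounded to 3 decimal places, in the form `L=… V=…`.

L=90.644 V=4556.251

2πR = 2π·8 = 50.265482
per-turn = √(50.265482² + 12.5²) = √(2526.6187 + 156.25) = √2682.8687 = 51.796416
L = 1.75 × 51.796416 = 90.643728
V = π·4² × L = 50.265482 × 90.643728 = 4556.250733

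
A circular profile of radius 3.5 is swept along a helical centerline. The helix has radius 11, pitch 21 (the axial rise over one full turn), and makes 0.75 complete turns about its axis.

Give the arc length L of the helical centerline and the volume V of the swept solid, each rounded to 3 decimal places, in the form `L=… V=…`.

2πR = 2π·11 = 69.115038
per-turn = √(69.115038² + 21²) = √(4776.8885 + 441) = √5217.8885 = 72.234954
L = 0.75 × 72.234954 = 54.176215
V = π·3.5² × L = 38.484510 × 54.176215 = 2084.945098

L=54.176 V=2084.945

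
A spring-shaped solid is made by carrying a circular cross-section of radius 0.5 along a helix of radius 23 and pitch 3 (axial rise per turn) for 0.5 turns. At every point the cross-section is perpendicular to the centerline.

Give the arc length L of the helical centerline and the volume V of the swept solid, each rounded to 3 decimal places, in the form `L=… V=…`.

2πR = 2π·23 = 144.513262
per-turn = √(144.513262² + 3²) = √(20884.0829 + 9) = √20893.0829 = 144.544398
L = 0.5 × 144.544398 = 72.272199
V = π·0.5² × L = 0.785398 × 72.272199 = 56.762452

L=72.272 V=56.762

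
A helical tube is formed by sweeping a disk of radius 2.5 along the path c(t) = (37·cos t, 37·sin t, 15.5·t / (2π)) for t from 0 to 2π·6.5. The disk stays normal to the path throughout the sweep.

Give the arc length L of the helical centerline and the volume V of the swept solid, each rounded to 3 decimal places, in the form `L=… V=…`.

2πR = 2π·37 = 232.477856
per-turn = √(232.477856² + 15.5²) = √(54045.9537 + 240.25) = √54286.2037 = 232.993999
L = 6.5 × 232.993999 = 1514.460995
V = π·2.5² × L = 19.634954 × 1514.460995 = 29736.372107

L=1514.461 V=29736.372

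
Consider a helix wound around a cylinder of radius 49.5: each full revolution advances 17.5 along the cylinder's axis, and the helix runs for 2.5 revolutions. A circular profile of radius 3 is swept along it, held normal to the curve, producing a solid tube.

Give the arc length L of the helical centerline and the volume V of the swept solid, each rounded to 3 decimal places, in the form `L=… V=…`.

L=778.774 V=22019.317

2πR = 2π·49.5 = 311.017673
per-turn = √(311.017673² + 17.5²) = √(96731.9927 + 306.25) = √97038.2427 = 311.509619
L = 2.5 × 311.509619 = 778.774048
V = π·3² × L = 28.274334 × 778.774048 = 22019.317439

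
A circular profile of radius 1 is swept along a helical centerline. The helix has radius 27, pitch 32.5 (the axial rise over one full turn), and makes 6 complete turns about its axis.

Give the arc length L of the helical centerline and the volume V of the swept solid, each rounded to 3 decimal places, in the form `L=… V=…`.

L=1036.386 V=3255.904

2πR = 2π·27 = 169.646003
per-turn = √(169.646003² + 32.5²) = √(28779.7664 + 1056.25) = √29836.0164 = 172.731052
L = 6 × 172.731052 = 1036.386314
V = π·1² × L = 3.141593 × 1036.386314 = 3255.903630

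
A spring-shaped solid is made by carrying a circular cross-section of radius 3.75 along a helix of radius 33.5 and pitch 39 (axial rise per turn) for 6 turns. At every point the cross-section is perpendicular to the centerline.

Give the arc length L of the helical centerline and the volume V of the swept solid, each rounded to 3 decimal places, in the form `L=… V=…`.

L=1284.416 V=56743.745

2πR = 2π·33.5 = 210.486708
per-turn = √(210.486708² + 39²) = √(44304.6542 + 1521) = √45825.6542 = 214.069274
L = 6 × 214.069274 = 1284.415645
V = π·3.75² × L = 44.178647 × 1284.415645 = 56743.744994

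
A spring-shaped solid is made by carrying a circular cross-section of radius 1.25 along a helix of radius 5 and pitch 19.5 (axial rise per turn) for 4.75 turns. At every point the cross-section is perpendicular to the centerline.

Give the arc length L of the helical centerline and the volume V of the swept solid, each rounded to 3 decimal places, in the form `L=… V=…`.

2πR = 2π·5 = 31.415927
per-turn = √(31.415927² + 19.5²) = √(986.9604 + 380.25) = √1367.2104 = 36.975809
L = 4.75 × 36.975809 = 175.635092
V = π·1.25² × L = 4.908739 × 175.635092 = 862.146742

L=175.635 V=862.147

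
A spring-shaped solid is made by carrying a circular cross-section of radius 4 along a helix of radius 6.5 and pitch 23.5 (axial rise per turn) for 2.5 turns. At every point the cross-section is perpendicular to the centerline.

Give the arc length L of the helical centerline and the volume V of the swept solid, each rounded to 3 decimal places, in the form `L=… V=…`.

L=117.798 V=5921.165

2πR = 2π·6.5 = 40.840704
per-turn = √(40.840704² + 23.5²) = √(1667.9631 + 552.25) = √2220.2131 = 47.119138
L = 2.5 × 47.119138 = 117.797844
V = π·4² × L = 50.265482 × 117.797844 = 5921.165482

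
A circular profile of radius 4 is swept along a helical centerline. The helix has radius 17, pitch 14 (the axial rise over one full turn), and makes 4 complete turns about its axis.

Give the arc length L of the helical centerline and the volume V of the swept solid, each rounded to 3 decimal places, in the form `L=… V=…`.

2πR = 2π·17 = 106.814150
per-turn = √(106.814150² + 14²) = √(11409.2627 + 196) = √11605.2627 = 107.727725
L = 4 × 107.727725 = 430.910899
V = π·4² × L = 50.265482 × 430.910899 = 21659.944242

L=430.911 V=21659.944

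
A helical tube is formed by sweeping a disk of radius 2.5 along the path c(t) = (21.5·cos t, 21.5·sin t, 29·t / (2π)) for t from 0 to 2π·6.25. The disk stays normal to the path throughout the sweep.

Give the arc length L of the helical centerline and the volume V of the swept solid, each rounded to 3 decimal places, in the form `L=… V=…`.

2πR = 2π·21.5 = 135.088484
per-turn = √(135.088484² + 29²) = √(18248.8985 + 841) = √19089.8985 = 138.166199
L = 6.25 × 138.166199 = 863.538744
V = π·2.5² × L = 19.634954 × 863.538744 = 16955.543580

L=863.539 V=16955.544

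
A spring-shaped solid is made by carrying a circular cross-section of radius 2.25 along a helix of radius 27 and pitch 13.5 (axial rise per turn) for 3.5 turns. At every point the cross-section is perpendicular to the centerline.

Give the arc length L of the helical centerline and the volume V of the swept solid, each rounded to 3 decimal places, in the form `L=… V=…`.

L=595.638 V=9473.214

2πR = 2π·27 = 169.646003
per-turn = √(169.646003² + 13.5²) = √(28779.7664 + 182.25) = √28962.0164 = 170.182304
L = 3.5 × 170.182304 = 595.638062
V = π·2.25² × L = 15.904313 × 595.638062 = 9473.214064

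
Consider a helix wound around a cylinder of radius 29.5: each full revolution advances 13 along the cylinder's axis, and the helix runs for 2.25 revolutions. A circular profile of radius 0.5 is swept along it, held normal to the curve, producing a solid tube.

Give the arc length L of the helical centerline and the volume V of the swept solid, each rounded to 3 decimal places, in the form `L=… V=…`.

2πR = 2π·29.5 = 185.353967
per-turn = √(185.353967² + 13²) = √(34356.0929 + 169) = √34525.0929 = 185.809292
L = 2.25 × 185.809292 = 418.070907
V = π·0.5² × L = 0.785398 × 418.070907 = 328.352122

L=418.071 V=328.352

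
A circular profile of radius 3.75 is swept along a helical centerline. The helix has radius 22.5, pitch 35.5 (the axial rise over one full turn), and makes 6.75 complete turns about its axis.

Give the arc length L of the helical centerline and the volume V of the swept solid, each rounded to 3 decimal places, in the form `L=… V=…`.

2πR = 2π·22.5 = 141.371669
per-turn = √(141.371669² + 35.5²) = √(19985.9489 + 1260.25) = √21246.1989 = 145.760759
L = 6.75 × 145.760759 = 983.885124
V = π·3.75² × L = 44.178647 × 983.885124 = 43466.713294

L=983.885 V=43466.713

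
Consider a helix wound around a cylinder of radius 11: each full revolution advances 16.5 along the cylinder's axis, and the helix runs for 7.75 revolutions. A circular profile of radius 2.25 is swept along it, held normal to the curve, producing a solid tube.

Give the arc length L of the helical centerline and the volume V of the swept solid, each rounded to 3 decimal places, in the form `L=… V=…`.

2πR = 2π·11 = 69.115038
per-turn = √(69.115038² + 16.5²) = √(4776.8885 + 272.25) = √5049.1385 = 71.057290
L = 7.75 × 71.057290 = 550.694001
V = π·2.25² × L = 15.904313 × 550.694001 = 8758.409657

L=550.694 V=8758.410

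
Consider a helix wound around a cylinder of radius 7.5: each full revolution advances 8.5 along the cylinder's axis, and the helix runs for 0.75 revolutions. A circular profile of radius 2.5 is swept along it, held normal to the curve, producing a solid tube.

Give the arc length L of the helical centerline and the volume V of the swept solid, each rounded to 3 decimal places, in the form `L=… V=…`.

2πR = 2π·7.5 = 47.123890
per-turn = √(47.123890² + 8.5²) = √(2220.6610 + 72.25) = √2292.9110 = 47.884350
L = 0.75 × 47.884350 = 35.913263
V = π·2.5² × L = 19.634954 × 35.913263 = 705.155263

L=35.913 V=705.155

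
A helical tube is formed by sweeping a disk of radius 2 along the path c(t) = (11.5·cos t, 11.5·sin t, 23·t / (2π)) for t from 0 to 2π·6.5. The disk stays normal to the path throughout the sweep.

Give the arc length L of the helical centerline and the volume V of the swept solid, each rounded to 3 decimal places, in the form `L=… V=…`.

L=492.888 V=6193.811

2πR = 2π·11.5 = 72.256631
per-turn = √(72.256631² + 23²) = √(5221.0207 + 529) = √5750.0207 = 75.828891
L = 6.5 × 75.828891 = 492.887792
V = π·2² × L = 12.566371 × 492.887792 = 6193.810669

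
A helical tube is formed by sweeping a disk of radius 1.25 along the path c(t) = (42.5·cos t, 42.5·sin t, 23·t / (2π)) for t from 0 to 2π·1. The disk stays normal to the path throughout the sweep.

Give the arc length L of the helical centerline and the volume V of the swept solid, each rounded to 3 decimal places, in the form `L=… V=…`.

2πR = 2π·42.5 = 267.035376
per-turn = √(267.035376² + 23²) = √(71307.8918 + 529) = √71836.8918 = 268.024051
L = 1 × 268.024051 = 268.024051
V = π·1.25² × L = 4.908739 × 268.024051 = 1315.659983

L=268.024 V=1315.660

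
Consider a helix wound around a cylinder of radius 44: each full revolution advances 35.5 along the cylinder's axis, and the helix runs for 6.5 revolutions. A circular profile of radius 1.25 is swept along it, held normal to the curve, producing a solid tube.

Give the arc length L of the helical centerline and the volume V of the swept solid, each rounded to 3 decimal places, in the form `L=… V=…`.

L=1811.746 V=8893.386

2πR = 2π·44 = 276.460154
per-turn = √(276.460154² + 35.5²) = √(76430.2165 + 1260.25) = √77690.4665 = 278.730096
L = 6.5 × 278.730096 = 1811.745625
V = π·1.25² × L = 4.908739 × 1811.745625 = 8893.385539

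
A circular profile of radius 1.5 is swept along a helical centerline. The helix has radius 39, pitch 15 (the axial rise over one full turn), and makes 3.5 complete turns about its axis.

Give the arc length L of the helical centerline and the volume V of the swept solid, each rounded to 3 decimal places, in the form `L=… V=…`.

2πR = 2π·39 = 245.044227
per-turn = √(245.044227² + 15²) = √(60046.6732 + 225) = √60271.6732 = 245.502899
L = 3.5 × 245.502899 = 859.260145
V = π·1.5² × L = 7.068583 × 859.260145 = 6073.752056

L=859.260 V=6073.752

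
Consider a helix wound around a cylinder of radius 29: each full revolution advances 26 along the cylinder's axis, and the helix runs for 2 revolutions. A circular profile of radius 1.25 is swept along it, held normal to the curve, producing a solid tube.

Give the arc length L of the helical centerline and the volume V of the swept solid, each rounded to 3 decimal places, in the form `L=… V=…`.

L=368.116 V=1806.985

2πR = 2π·29 = 182.212374
per-turn = √(182.212374² + 26²) = √(33201.3492 + 676) = √33877.3492 = 184.058005
L = 2 × 184.058005 = 368.116010
V = π·1.25² × L = 4.908739 × 368.116010 = 1806.985239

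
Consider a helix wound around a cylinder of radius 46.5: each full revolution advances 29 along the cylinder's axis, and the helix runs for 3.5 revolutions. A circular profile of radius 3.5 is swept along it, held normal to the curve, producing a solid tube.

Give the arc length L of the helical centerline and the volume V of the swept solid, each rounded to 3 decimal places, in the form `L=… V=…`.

2πR = 2π·46.5 = 292.168117
per-turn = √(292.168117² + 29²) = √(85362.2085 + 841) = √86203.2085 = 293.603829
L = 3.5 × 293.603829 = 1027.613402
V = π·3.5² × L = 38.484510 × 1027.613402 = 39547.198247

L=1027.613 V=39547.198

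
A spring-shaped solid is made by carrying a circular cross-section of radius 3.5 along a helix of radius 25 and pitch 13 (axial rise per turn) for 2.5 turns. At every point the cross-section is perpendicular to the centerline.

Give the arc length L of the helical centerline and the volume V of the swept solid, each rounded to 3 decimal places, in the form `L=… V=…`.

L=394.042 V=15164.500

2πR = 2π·25 = 157.079633
per-turn = √(157.079633² + 13²) = √(24674.0110 + 169) = √24843.0110 = 157.616658
L = 2.5 × 157.616658 = 394.041646
V = π·3.5² × L = 38.484510 × 394.041646 = 15164.499668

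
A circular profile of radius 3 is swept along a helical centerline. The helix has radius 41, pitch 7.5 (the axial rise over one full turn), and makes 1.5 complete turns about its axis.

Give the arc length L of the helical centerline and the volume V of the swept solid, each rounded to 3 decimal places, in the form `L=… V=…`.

2πR = 2π·41 = 257.610598
per-turn = √(257.610598² + 7.5²) = √(66363.2200 + 56.25) = √66419.4700 = 257.719751
L = 1.5 × 257.719751 = 386.579626
V = π·3² × L = 28.274334 × 386.579626 = 10930.281427

L=386.580 V=10930.281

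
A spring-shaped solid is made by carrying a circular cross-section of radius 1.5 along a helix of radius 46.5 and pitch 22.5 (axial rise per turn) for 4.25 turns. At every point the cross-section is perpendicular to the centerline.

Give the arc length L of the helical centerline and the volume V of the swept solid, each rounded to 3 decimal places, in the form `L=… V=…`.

L=1245.391 V=8803.151

2πR = 2π·46.5 = 292.168117
per-turn = √(292.168117² + 22.5²) = √(85362.2085 + 506.25) = √85868.4585 = 293.033204
L = 4.25 × 293.033204 = 1245.391116
V = π·1.5² × L = 7.068583 × 1245.391116 = 8803.151055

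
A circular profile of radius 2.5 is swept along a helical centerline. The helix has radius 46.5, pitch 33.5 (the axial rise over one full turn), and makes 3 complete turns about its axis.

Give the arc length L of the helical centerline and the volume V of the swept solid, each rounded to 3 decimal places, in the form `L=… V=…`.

2πR = 2π·46.5 = 292.168117
per-turn = √(292.168117² + 33.5²) = √(85362.2085 + 1122.25) = √86484.4585 = 294.082401
L = 3 × 294.082401 = 882.247202
V = π·2.5² × L = 19.634954 × 882.247202 = 17322.883311

L=882.247 V=17322.883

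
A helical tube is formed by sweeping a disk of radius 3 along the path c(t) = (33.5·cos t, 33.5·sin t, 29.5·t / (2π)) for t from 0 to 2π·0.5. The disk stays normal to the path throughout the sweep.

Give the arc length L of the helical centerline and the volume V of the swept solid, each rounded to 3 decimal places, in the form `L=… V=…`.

2πR = 2π·33.5 = 210.486708
per-turn = √(210.486708² + 29.5²) = √(44304.6542 + 870.25) = √45174.9042 = 212.543888
L = 0.5 × 212.543888 = 106.271944
V = π·3² × L = 28.274334 × 106.271944 = 3004.768421

L=106.272 V=3004.768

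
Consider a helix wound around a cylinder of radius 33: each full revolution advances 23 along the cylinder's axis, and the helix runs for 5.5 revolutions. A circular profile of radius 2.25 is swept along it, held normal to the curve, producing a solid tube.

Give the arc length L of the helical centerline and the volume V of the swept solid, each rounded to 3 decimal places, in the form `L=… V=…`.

L=1147.393 V=18248.493

2πR = 2π·33 = 207.345115
per-turn = √(207.345115² + 23²) = √(42991.9968 + 529) = √43520.9968 = 208.616866
L = 5.5 × 208.616866 = 1147.392763
V = π·2.25² × L = 15.904313 × 1147.392763 = 18248.493416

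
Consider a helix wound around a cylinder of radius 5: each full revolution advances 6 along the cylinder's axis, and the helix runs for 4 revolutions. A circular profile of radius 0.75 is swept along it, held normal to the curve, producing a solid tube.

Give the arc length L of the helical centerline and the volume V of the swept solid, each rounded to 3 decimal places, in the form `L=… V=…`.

2πR = 2π·5 = 31.415927
per-turn = √(31.415927² + 6²) = √(986.9604 + 36) = √1022.9604 = 31.983753
L = 4 × 31.983753 = 127.935011
V = π·0.75² × L = 1.767146 × 127.935011 = 226.079826

L=127.935 V=226.080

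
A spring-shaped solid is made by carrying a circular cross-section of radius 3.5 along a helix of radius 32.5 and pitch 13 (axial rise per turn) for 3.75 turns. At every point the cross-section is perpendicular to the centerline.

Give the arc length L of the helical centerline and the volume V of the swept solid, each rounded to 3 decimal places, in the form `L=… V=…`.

L=767.313 V=29529.680

2πR = 2π·32.5 = 204.203522
per-turn = √(204.203522² + 13²) = √(41699.0786 + 169) = √41868.0786 = 204.616907
L = 3.75 × 204.616907 = 767.313401
V = π·3.5² × L = 38.484510 × 767.313401 = 29529.680256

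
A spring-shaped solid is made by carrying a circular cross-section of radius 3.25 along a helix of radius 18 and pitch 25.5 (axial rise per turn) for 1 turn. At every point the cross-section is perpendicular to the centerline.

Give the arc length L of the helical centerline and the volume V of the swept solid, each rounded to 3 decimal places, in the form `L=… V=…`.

2πR = 2π·18 = 113.097336
per-turn = √(113.097336² + 25.5²) = √(12791.0073 + 650.25) = √13441.2573 = 115.936436
L = 1 × 115.936436 = 115.936436
V = π·3.25² × L = 33.183072 × 115.936436 = 3847.127166

L=115.936 V=3847.127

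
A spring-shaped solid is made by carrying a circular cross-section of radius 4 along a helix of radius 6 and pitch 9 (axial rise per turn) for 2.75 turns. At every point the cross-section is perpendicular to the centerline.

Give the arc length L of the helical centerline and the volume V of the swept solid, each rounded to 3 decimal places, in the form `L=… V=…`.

L=106.586 V=5357.593

2πR = 2π·6 = 37.699112
per-turn = √(37.699112² + 9²) = √(1421.2230 + 81) = √1502.2230 = 38.758522
L = 2.75 × 38.758522 = 106.585936
V = π·4² × L = 50.265482 × 106.585936 = 5357.593482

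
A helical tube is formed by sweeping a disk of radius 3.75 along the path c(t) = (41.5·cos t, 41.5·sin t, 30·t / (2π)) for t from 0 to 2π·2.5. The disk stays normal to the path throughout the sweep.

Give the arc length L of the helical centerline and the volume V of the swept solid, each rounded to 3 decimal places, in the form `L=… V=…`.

L=656.181 V=28989.177

2πR = 2π·41.5 = 260.752190
per-turn = √(260.752190² + 30²) = √(67991.7047 + 900) = √68891.7047 = 262.472293
L = 2.5 × 262.472293 = 656.180733
V = π·3.75² × L = 44.178647 × 656.180733 = 28989.176773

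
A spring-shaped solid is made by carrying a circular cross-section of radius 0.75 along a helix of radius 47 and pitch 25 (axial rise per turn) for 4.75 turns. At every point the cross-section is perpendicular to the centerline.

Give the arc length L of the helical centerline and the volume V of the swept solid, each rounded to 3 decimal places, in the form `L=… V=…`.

2πR = 2π·47 = 295.309709
per-turn = √(295.309709² + 25²) = √(87207.8245 + 625) = √87832.8245 = 296.366031
L = 4.75 × 296.366031 = 1407.738649
V = π·0.75² × L = 1.767146 × 1407.738649 = 2487.679535

L=1407.739 V=2487.680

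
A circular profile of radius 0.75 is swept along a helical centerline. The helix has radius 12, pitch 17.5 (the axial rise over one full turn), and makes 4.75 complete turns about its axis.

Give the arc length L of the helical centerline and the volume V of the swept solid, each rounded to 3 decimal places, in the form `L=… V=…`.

2πR = 2π·12 = 75.398224
per-turn = √(75.398224² + 17.5²) = √(5684.8921 + 306.25) = √5991.1421 = 77.402469
L = 4.75 × 77.402469 = 367.661726
V = π·0.75² × L = 1.767146 × 367.661726 = 649.711899

L=367.662 V=649.712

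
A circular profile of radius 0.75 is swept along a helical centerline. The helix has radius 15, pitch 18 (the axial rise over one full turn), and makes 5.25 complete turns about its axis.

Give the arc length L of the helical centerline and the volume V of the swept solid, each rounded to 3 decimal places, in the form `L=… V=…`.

L=503.744 V=890.189

2πR = 2π·15 = 94.247780
per-turn = √(94.247780² + 18²) = √(8882.6440 + 324) = √9206.6440 = 95.951258
L = 5.25 × 95.951258 = 503.744106
V = π·0.75² × L = 1.767146 × 503.744106 = 890.189315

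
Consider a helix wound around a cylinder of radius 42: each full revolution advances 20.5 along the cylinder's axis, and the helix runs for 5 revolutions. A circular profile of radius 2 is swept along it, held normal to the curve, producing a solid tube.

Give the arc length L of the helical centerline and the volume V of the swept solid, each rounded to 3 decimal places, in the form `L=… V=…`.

L=1323.444 V=16630.890

2πR = 2π·42 = 263.893783
per-turn = √(263.893783² + 20.5²) = √(69639.9287 + 420.25) = √70060.1787 = 264.688834
L = 5 × 264.688834 = 1323.444168
V = π·2² × L = 12.566371 × 1323.444168 = 16630.889905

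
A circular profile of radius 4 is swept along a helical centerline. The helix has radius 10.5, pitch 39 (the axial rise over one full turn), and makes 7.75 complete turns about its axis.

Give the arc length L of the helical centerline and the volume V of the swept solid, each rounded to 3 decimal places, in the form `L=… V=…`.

L=593.950 V=29855.193

2πR = 2π·10.5 = 65.973446
per-turn = √(65.973446² + 39²) = √(4352.4955 + 1521) = √5873.4955 = 76.638734
L = 7.75 × 76.638734 = 593.950188
V = π·4² × L = 50.265482 × 593.950188 = 29855.192760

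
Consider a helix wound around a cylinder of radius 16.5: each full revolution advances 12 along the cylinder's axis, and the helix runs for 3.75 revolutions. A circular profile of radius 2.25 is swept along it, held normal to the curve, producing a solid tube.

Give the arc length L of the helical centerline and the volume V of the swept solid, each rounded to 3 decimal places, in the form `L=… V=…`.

L=391.368 V=6224.436

2πR = 2π·16.5 = 103.672558
per-turn = √(103.672558² + 12²) = √(10747.9992 + 144) = √10891.9992 = 104.364741
L = 3.75 × 104.364741 = 391.367779
V = π·2.25² × L = 15.904313 × 391.367779 = 6224.435585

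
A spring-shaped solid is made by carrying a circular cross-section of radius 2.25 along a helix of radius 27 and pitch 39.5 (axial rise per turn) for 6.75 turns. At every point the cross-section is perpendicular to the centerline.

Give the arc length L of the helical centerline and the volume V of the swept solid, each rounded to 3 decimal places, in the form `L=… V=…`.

2πR = 2π·27 = 169.646003
per-turn = √(169.646003² + 39.5²) = √(28779.7664 + 1560.25) = √30340.0164 = 174.183858
L = 6.75 × 174.183858 = 1175.741042
V = π·2.25² × L = 15.904313 × 1175.741042 = 18699.353320

L=1175.741 V=18699.353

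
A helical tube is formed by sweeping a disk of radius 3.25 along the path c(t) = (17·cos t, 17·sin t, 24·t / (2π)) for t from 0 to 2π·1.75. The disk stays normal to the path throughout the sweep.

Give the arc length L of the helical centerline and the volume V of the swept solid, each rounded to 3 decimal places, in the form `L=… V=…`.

L=191.585 V=6357.384

2πR = 2π·17 = 106.814150
per-turn = √(106.814150² + 24²) = √(11409.2627 + 576) = √11985.2627 = 109.477225
L = 1.75 × 109.477225 = 191.585143
V = π·3.25² × L = 33.183072 × 191.585143 = 6357.383668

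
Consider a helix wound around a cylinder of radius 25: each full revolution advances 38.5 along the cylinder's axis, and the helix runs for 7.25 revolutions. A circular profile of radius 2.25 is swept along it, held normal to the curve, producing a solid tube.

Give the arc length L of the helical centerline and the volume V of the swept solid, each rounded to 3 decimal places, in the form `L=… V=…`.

2πR = 2π·25 = 157.079633
per-turn = √(157.079633² + 38.5²) = √(24674.0110 + 1482.25) = √26156.2610 = 161.728974
L = 7.25 × 161.728974 = 1172.535061
V = π·2.25² × L = 15.904313 × 1172.535061 = 18648.364387

L=1172.535 V=18648.364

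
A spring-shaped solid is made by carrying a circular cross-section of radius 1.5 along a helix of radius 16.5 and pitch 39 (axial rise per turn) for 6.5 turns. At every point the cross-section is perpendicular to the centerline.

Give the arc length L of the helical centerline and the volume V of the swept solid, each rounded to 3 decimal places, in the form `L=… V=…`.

2πR = 2π·16.5 = 103.672558
per-turn = √(103.672558² + 39²) = √(10747.9992 + 1521) = √12268.9992 = 110.765514
L = 6.5 × 110.765514 = 719.975844
V = π·1.5² × L = 7.068583 × 719.975844 = 5089.209350

L=719.976 V=5089.209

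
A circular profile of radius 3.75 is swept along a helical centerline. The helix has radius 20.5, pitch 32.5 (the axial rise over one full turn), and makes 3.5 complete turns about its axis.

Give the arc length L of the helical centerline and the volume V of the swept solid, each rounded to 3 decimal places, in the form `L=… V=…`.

2πR = 2π·20.5 = 128.805299
per-turn = √(128.805299² + 32.5²) = √(16590.8050 + 1056.25) = √17647.0550 = 132.842218
L = 3.5 × 132.842218 = 464.947765
V = π·3.75² × L = 44.178647 × 464.947765 = 20540.763018

L=464.948 V=20540.763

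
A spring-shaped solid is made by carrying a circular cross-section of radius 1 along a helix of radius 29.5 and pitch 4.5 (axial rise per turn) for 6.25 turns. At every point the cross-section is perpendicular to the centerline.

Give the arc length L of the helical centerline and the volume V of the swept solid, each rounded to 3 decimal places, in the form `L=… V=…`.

L=1158.804 V=3640.489

2πR = 2π·29.5 = 185.353967
per-turn = √(185.353967² + 4.5²) = √(34356.0929 + 20.25) = √34376.3429 = 185.408584
L = 6.25 × 185.408584 = 1158.803648
V = π·1² × L = 3.141593 × 1158.803648 = 3640.489028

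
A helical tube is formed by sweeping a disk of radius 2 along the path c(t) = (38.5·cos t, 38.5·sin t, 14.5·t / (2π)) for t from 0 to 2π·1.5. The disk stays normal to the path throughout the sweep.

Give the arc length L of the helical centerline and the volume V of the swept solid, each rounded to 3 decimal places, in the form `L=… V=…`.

2πR = 2π·38.5 = 241.902634
per-turn = √(241.902634² + 14.5²) = √(58516.8845 + 210.25) = √58727.1345 = 242.336820
L = 1.5 × 242.336820 = 363.505231
V = π·2² × L = 12.566371 × 363.505231 = 4567.941447

L=363.505 V=4567.941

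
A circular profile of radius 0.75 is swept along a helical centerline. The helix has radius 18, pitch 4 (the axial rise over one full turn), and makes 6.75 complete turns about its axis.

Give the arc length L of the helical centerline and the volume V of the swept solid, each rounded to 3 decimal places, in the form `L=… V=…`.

L=763.884 V=1349.895

2πR = 2π·18 = 113.097336
per-turn = √(113.097336² + 4²) = √(12791.0073 + 16) = √12807.0073 = 113.168049
L = 6.75 × 113.168049 = 763.884330
V = π·0.75² × L = 1.767146 × 763.884330 = 1349.895038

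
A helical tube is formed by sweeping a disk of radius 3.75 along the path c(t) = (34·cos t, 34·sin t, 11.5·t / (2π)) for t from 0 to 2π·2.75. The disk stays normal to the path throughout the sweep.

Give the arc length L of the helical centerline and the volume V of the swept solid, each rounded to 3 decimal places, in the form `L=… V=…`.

L=588.328 V=25991.554

2πR = 2π·34 = 213.628300
per-turn = √(213.628300² + 11.5²) = √(45637.0508 + 132.25) = √45769.3008 = 213.937609
L = 2.75 × 213.937609 = 588.328426
V = π·3.75² × L = 44.178647 × 588.328426 = 25991.553674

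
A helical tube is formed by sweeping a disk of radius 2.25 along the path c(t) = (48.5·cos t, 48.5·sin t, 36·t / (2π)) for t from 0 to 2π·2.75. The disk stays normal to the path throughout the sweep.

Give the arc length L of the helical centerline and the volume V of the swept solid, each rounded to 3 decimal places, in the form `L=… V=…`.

2πR = 2π·48.5 = 304.734487
per-turn = √(304.734487² + 36²) = √(92863.1078 + 1296) = √94159.1078 = 306.853561
L = 2.75 × 306.853561 = 843.847292
V = π·2.25² × L = 15.904313 × 843.847292 = 13420.811300

L=843.847 V=13420.811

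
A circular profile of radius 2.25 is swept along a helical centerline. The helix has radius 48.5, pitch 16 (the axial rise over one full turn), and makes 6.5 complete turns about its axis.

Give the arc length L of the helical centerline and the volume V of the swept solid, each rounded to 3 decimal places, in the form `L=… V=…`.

L=1983.503 V=31546.245

2πR = 2π·48.5 = 304.734487
per-turn = √(304.734487² + 16²) = √(92863.1078 + 256) = √93119.1078 = 305.154236
L = 6.5 × 305.154236 = 1983.502535
V = π·2.25² × L = 15.904313 × 1983.502535 = 31546.244768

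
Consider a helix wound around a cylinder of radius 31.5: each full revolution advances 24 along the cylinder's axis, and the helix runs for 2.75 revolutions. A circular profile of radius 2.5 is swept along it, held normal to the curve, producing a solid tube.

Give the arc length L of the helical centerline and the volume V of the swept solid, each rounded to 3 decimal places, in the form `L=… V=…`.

2πR = 2π·31.5 = 197.920337
per-turn = √(197.920337² + 24²) = √(39172.4599 + 576) = √39748.4599 = 199.370158
L = 2.75 × 199.370158 = 548.267934
V = π·2.5² × L = 19.634954 × 548.267934 = 10765.215716

L=548.268 V=10765.216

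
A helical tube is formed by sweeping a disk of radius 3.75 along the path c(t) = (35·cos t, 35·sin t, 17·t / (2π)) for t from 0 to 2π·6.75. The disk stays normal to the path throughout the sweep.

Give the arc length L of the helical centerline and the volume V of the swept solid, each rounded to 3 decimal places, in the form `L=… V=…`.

2πR = 2π·35 = 219.911486
per-turn = √(219.911486² + 17²) = √(48361.0616 + 289) = √48650.0616 = 220.567590
L = 6.75 × 220.567590 = 1488.831230
V = π·3.75² × L = 44.178647 × 1488.831230 = 65774.548873

L=1488.831 V=65774.549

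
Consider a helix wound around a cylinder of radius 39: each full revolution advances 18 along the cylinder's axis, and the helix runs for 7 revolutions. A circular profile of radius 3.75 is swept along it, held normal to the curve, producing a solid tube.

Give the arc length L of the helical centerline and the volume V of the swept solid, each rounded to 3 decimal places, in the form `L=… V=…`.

2πR = 2π·39 = 245.044227
per-turn = √(245.044227² + 18²) = √(60046.6732 + 324) = √60370.6732 = 245.704443
L = 7 × 245.704443 = 1719.931099
V = π·3.75² × L = 44.178647 × 1719.931099 = 75984.228360

L=1719.931 V=75984.228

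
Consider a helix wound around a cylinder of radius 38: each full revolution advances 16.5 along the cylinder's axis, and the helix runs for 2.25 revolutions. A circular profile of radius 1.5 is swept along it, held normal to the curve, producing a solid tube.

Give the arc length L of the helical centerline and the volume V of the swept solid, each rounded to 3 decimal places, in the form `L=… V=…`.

2πR = 2π·38 = 238.761042
per-turn = √(238.761042² + 16.5²) = √(57006.8350 + 272.25) = √57279.0850 = 239.330493
L = 2.25 × 239.330493 = 538.493610
V = π·1.5² × L = 7.068583 × 538.493610 = 3806.387030

L=538.494 V=3806.387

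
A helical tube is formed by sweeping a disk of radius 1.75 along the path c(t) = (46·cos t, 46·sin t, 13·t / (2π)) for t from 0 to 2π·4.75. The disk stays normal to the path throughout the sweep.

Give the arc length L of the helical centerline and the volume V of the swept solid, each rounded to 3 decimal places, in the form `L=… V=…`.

L=1374.264 V=13221.969

2πR = 2π·46 = 289.026524
per-turn = √(289.026524² + 13²) = √(83536.3317 + 169) = √83705.3317 = 289.318737
L = 4.75 × 289.318737 = 1374.264001
V = π·1.75² × L = 9.621128 × 1374.264001 = 13221.969178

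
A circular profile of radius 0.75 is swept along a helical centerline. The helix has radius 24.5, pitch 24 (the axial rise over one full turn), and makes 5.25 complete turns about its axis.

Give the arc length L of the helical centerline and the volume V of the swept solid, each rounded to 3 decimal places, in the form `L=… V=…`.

2πR = 2π·24.5 = 153.938040
per-turn = √(153.938040² + 24²) = √(23696.9202 + 576) = √24272.9202 = 155.797690
L = 5.25 × 155.797690 = 817.937872
V = π·0.75² × L = 1.767146 × 817.937872 = 1445.415530

L=817.938 V=1445.416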